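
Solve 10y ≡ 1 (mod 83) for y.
25

Using Extended Euclidean Algorithm:
gcd(10, 83) = 1
Bezout coefficients: 10 × 25 + 83 × -3 = 1
So 10 × 25 ≡ 1 (mod 83)
The inverse is 25 mod 83 = 25
Verification: 10 × 25 = 250 = 3 × 83 + 1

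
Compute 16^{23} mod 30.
16

Using successive squaring:
Binary expansion of 23: 10111
Powers of 16 mod 30 (each is the square of the previous):
  16^1 ≡ 16 (mod 30)
  16^2 ≡ 16² = 256 ≡ 16 (mod 30)
  16^4 ≡ 16² = 256 ≡ 16 (mod 30)
  16^8 ≡ 16² = 256 ≡ 16 (mod 30)
  16^16 ≡ 16² = 256 ≡ 16 (mod 30)
23 = 16 + 4 + 2 + 1, so 16^23 = 16^16 × 16^4 × 16^2 × 16^1 ≡ 16 × 16 × 16 × 16 (mod 30)
Multiplying step by step:
  16 × 16 = 256 ≡ 16 (mod 30)
  16 × 16 = 256 ≡ 16 (mod 30)
  16 × 16 = 256 ≡ 16 (mod 30)
Result: 16^23 ≡ 16 (mod 30)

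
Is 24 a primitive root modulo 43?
No

To verify, check if 24^(42/q) ≢ 1 (mod 43) for each prime divisor q of 42
Divisors of 42 = 42: [1, 2, 3, 6, 7, 14, 21, 42]
  24^(42/2) = 24^21 ≡ 1 (mod 43)
  24^(42/3) = 24^14 ≡ 36 (mod 43)
  24^(42/7) = 24^6 ≡ 11 (mod 43)
Conclusion: 24 is not a primitive root modulo 43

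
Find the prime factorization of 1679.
23 × 73

Divide by primes starting from smallest:
1679 ÷ 23 = 73
73 ÷ 73 = 1

1679 = 23 × 73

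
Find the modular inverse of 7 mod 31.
7^(-1) ≡ 9 (mod 31). Verification: 7 × 9 = 63 ≡ 1 (mod 31)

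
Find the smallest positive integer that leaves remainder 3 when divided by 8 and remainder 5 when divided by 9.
M = 8 × 9 = 72. M₁ = 9, y₁ ≡ 1 (mod 8). M₂ = 8, y₂ ≡ 8 (mod 9). y = 3×9×1 + 5×8×8 ≡ 59 (mod 72). The smallest positive such number is 59.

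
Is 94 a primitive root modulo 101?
Yes

To verify, check if 94^(100/q) ≢ 1 (mod 101) for each prime divisor q of 100
Divisors of 100 = 100: [1, 2, 4, 5, 10, 20, 25, 50, 100]
  94^(100/2) = 94^50 ≡ 100 (mod 101)
  94^(100/5) = 94^20 ≡ 84 (mod 101)
Conclusion: 94 is a primitive root modulo 101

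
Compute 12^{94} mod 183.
57

Using successive squaring:
Binary expansion of 94: 1011110
Powers of 12 mod 183 (each is the square of the previous):
  12^1 ≡ 12 (mod 183)
  12^2 ≡ 12² = 144 ≡ 144 (mod 183)
  12^4 ≡ 144² = 20736 ≡ 57 (mod 183)
  12^8 ≡ 57² = 3249 ≡ 138 (mod 183)
  12^16 ≡ 138² = 19044 ≡ 12 (mod 183)
  12^32 ≡ 12² = 144 ≡ 144 (mod 183)
  12^64 ≡ 144² = 20736 ≡ 57 (mod 183)
94 = 64 + 16 + 8 + 4 + 2, so 12^94 = 12^64 × 12^16 × 12^8 × 12^4 × 12^2 ≡ 57 × 12 × 138 × 57 × 144 (mod 183)
Multiplying step by step:
  57 × 12 = 684 ≡ 135 (mod 183)
  135 × 138 = 18630 ≡ 147 (mod 183)
  147 × 57 = 8379 ≡ 144 (mod 183)
  144 × 144 = 20736 ≡ 57 (mod 183)
Result: 12^94 ≡ 57 (mod 183)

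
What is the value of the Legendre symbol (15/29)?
(15/29) = 15^{14} mod 29 = -1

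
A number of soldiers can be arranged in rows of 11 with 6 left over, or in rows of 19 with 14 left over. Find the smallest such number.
M = 11 × 19 = 209. M₁ = 19, y₁ ≡ 7 (mod 11). M₂ = 11, y₂ ≡ 7 (mod 19). n = 6×19×7 + 14×11×7 ≡ 204 (mod 209). The smallest positive such number is 204.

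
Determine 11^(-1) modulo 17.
11^(-1) ≡ 14 (mod 17). Verification: 11 × 14 = 154 ≡ 1 (mod 17)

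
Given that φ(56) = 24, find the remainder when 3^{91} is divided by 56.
By Euler: 3^{24} ≡ 1 (mod 56) since gcd(3, 56) = 1. 91 = 3×24 + 19. So 3^{91} ≡ 3^{19} ≡ 3 (mod 56)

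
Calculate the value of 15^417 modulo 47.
Using Fermat: 15^{46} ≡ 1 (mod 47). 417 ≡ 3 (mod 46). So 15^{417} ≡ 15^{3} ≡ 38 (mod 47)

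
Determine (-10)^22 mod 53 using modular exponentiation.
Using repeated squaring. (-10) ≡ 43 (mod 53). 22 = 16 + 4 + 2 (binary 10110). Repeated squaring mod 53: 43^1 ≡ 43; 43^2 ≡ 43² = 1849 ≡ 47; 43^4 ≡ 47² = 2209 ≡ 36; 43^8 ≡ 36² = 1296 ≡ 24; 43^16 ≡ 24² = 576 ≡ 46. Multiply: (-10)^22 ≡ 43^16 × 43^4 × 43^2 ≡ 46 × 36 × 47 (mod 53): 46 × 36 = 1656 ≡ 13; 13 × 47 = 611 ≡ 28. So (-10)^22 ≡ 28 (mod 53).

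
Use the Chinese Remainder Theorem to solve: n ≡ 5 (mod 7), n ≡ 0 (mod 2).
12

Using the Chinese Remainder Theorem:
M = product of moduli = 14
For equation 1: M_1 = 2, 2 ≡ 2 (mod 7), inverse of 2 mod 7 is 4 (check: 2 × 4 = 8 ≡ 1 (mod 7))
For equation 2: M_2 = 7, 7 ≡ 1 (mod 2), inverse of 7 mod 2 is 1 (check: 1 × 1 = 1 ≡ 1 (mod 2))
Combine: n ≡ Σ r_i×M_i×(M_i⁻¹ mod m_i) = 5×2×4 + 0×7×1 = 40 + 0 = 40
40 mod 14 = 12
n ≡ 12 (mod 14)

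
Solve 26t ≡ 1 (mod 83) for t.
16

Using Extended Euclidean Algorithm:
gcd(26, 83) = 1
Bezout coefficients: 26 × 16 + 83 × -5 = 1
So 26 × 16 ≡ 1 (mod 83)
The inverse is 16 mod 83 = 16
Verification: 26 × 16 = 416 = 5 × 83 + 1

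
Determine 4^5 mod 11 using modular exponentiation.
5 = 4 + 1 (binary 101). Repeated squaring mod 11: 4^1 ≡ 4; 4^2 ≡ 4² = 16 ≡ 5; 4^4 ≡ 5² = 25 ≡ 3. Multiply: 4^5 = 4^4 × 4^1 ≡ 3 × 4 (mod 11): 3 × 4 = 12 ≡ 1. So 4^5 ≡ 1 (mod 11).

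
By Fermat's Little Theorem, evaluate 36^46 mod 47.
By Fermat's Little Theorem, 36^{46} ≡ 1 (mod 47) since 47 is prime and gcd(36, 47) = 1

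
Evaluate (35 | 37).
(35/37) = 35^{18} mod 37 = -1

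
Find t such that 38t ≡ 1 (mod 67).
38^(-1) ≡ 30 (mod 67). Verification: 38 × 30 = 1140 ≡ 1 (mod 67)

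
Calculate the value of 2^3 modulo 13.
3 = 2 + 1 (binary 11). Repeated squaring mod 13: 2^1 ≡ 2; 2^2 ≡ 2² = 4 ≡ 4. Multiply: 2^3 = 2^2 × 2^1 ≡ 4 × 2 (mod 13): 4 × 2 = 8 ≡ 8. So 2^3 ≡ 8 (mod 13).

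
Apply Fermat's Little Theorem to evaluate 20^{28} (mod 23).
16

By Fermat's Little Theorem, a^(p-1) ≡ 1 (mod p) for prime p and gcd(a, p) = 1
Here p = 23, so 20^22 ≡ 1 (mod 23)
We can reduce the exponent: 28 mod 22 = 6
So 20^28 ≡ 20^6 (mod 23)
Computing: 20^6 mod 23 = 16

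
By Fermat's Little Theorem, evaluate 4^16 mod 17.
By Fermat's Little Theorem, 4^{16} ≡ 1 (mod 17) since 17 is prime and gcd(4, 17) = 1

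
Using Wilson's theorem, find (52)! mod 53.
By Wilson's theorem, (52)! ≡ -1 ≡ 52 (mod 53)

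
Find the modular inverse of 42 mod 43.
42^(-1) ≡ 42 (mod 43). Verification: 42 × 42 = 1764 ≡ 1 (mod 43)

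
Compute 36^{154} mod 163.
132

Using successive squaring:
Binary expansion of 154: 10011010
Powers of 36 mod 163 (each is the square of the previous):
  36^1 ≡ 36 (mod 163)
  36^2 ≡ 36² = 1296 ≡ 155 (mod 163)
  36^4 ≡ 155² = 24025 ≡ 64 (mod 163)
  36^8 ≡ 64² = 4096 ≡ 21 (mod 163)
  36^16 ≡ 21² = 441 ≡ 115 (mod 163)
  36^32 ≡ 115² = 13225 ≡ 22 (mod 163)
  36^64 ≡ 22² = 484 ≡ 158 (mod 163)
  36^128 ≡ 158² = 24964 ≡ 25 (mod 163)
154 = 128 + 16 + 8 + 2, so 36^154 = 36^128 × 36^16 × 36^8 × 36^2 ≡ 25 × 115 × 21 × 155 (mod 163)
Multiplying step by step:
  25 × 115 = 2875 ≡ 104 (mod 163)
  104 × 21 = 2184 ≡ 65 (mod 163)
  65 × 155 = 10075 ≡ 132 (mod 163)
Result: 36^154 ≡ 132 (mod 163)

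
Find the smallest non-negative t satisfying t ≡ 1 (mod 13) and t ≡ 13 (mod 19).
M = 13 × 19 = 247. M₁ = 19, y₁ ≡ 11 (mod 13). M₂ = 13, y₂ ≡ 3 (mod 19). t = 1×19×11 + 13×13×3 ≡ 222 (mod 247)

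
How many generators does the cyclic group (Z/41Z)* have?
16

The number of primitive roots modulo p is φ(p-1) = φ(40)
φ(40) = 16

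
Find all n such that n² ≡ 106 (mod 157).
The square roots of 106 mod 157 are 109 and 48. Verify: 109² = 11881 ≡ 106 (mod 157)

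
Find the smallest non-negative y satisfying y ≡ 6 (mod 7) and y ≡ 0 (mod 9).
M = 7 × 9 = 63. M₁ = 9, y₁ ≡ 4 (mod 7). M₂ = 7, y₂ ≡ 4 (mod 9). y = 6×9×4 + 0×7×4 ≡ 27 (mod 63)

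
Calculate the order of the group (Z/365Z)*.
288

Prime factorization: 365 = 5 × 73
Using the formula φ(n) = n × Π(1 - 1/p) for each prime factor p:
φ(365) = 365 × (1 - 1/5) × (1 - 1/73)
φ(365) = 288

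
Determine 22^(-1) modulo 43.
22^(-1) ≡ 2 (mod 43). Verification: 22 × 2 = 44 ≡ 1 (mod 43)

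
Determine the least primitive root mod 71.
p - 1 = 70 has prime divisors 2, 5, 7. h is a primitive root mod 71 iff h^(70/q) ≢ 1 (mod 71) for each such q.
h = 2: 2^35 ≡ 1, 2^14 ≡ 54, 2^10 ≡ 30 (mod 71); 2^35 ≡ 1, so not a primitive root.
h = 3: 3^35 ≡ 1, 3^14 ≡ 54, 3^10 ≡ 48 (mod 71); 3^35 ≡ 1, so not a primitive root.
h = 4: 4^35 ≡ 1, 4^14 ≡ 5, 4^10 ≡ 48 (mod 71); 4^35 ≡ 1, so not a primitive root.
h = 5: 5^35 ≡ 1, 5^14 ≡ 57, 5^10 ≡ 1 (mod 71); 5^35 ≡ 1, so not a primitive root.
h = 6: 6^35 ≡ 1, 6^14 ≡ 5, 6^10 ≡ 20 (mod 71); 6^35 ≡ 1, so not a primitive root.
h = 7: 7^35 ≡ 70, 7^14 ≡ 54, 7^10 ≡ 45 (mod 71); none is 1, so 7 has order 70 and is a primitive root.
The smallest primitive root mod 71 is g = 7.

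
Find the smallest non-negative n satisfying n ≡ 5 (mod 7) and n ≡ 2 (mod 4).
M = 7 × 4 = 28. M₁ = 4, y₁ ≡ 2 (mod 7). M₂ = 7, y₂ ≡ 3 (mod 4). n = 5×4×2 + 2×7×3 ≡ 26 (mod 28)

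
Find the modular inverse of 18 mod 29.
18^(-1) ≡ 21 (mod 29). Verification: 18 × 21 = 378 ≡ 1 (mod 29)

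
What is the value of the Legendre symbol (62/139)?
(62/139) = 62^{69} mod 139 = -1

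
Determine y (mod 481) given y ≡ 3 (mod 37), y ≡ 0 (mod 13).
299

Using the Chinese Remainder Theorem:
M = product of moduli = 481
For equation 1: M_1 = 13, 13 ≡ 13 (mod 37), inverse of 13 mod 37 is 20 (check: 13 × 20 = 260 ≡ 1 (mod 37))
For equation 2: M_2 = 37, 37 ≡ 11 (mod 13), inverse of 37 mod 13 is 6 (check: 11 × 6 = 66 ≡ 1 (mod 13))
Combine: y ≡ Σ r_i×M_i×(M_i⁻¹ mod m_i) = 3×13×20 + 0×37×6 = 780 + 0 = 780
780 mod 481 = 299
y ≡ 299 (mod 481)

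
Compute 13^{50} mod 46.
29

Using successive squaring:
Binary expansion of 50: 110010
Powers of 13 mod 46 (each is the square of the previous):
  13^1 ≡ 13 (mod 46)
  13^2 ≡ 13² = 169 ≡ 31 (mod 46)
  13^4 ≡ 31² = 961 ≡ 41 (mod 46)
  13^8 ≡ 41² = 1681 ≡ 25 (mod 46)
  13^16 ≡ 25² = 625 ≡ 27 (mod 46)
  13^32 ≡ 27² = 729 ≡ 39 (mod 46)
50 = 32 + 16 + 2, so 13^50 = 13^32 × 13^16 × 13^2 ≡ 39 × 27 × 31 (mod 46)
Multiplying step by step:
  39 × 27 = 1053 ≡ 41 (mod 46)
  41 × 31 = 1271 ≡ 29 (mod 46)
Result: 13^50 ≡ 29 (mod 46)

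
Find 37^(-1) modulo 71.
48

Using Extended Euclidean Algorithm:
gcd(37, 71) = 1
Bezout coefficients: 37 × -23 + 71 × 12 = 1
So 37 × -23 ≡ 1 (mod 71)
The inverse is -23 mod 71 = 48
Verification: 37 × 48 = 1776 = 25 × 71 + 1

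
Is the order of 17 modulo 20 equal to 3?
No, the actual order is 4, not 3.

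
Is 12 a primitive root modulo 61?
No

To verify, check if 12^(60/q) ≢ 1 (mod 61) for each prime divisor q of 60
Divisors of 60 = 60: [1, 2, 3, 4, 5, 6, 10, 12, 15, 20, 30, 60]
  12^(60/2) = 12^30 ≡ 1 (mod 61)
  12^(60/3) = 12^20 ≡ 13 (mod 61)
  12^(60/5) = 12^12 ≡ 58 (mod 61)
Conclusion: 12 is not a primitive root modulo 61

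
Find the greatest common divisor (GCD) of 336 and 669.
3

Using the Euclidean algorithm:
336 = 0 × 669 + 336
669 = 1 × 336 + 333
336 = 1 × 333 + 3
333 = 111 × 3 + 0

GCD(336, 669) = 3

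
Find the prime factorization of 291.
3 × 97

Divide by primes starting from smallest:
291 ÷ 3 = 97
97 ÷ 97 = 1

291 = 3 × 97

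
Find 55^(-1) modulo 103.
15

Using Extended Euclidean Algorithm:
gcd(55, 103) = 1
Bezout coefficients: 55 × 15 + 103 × -8 = 1
So 55 × 15 ≡ 1 (mod 103)
The inverse is 15 mod 103 = 15
Verification: 55 × 15 = 825 = 8 × 103 + 1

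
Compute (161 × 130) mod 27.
5

(161 × 130) = 20930
20930 mod 27 = 5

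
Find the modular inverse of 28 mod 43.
28^(-1) ≡ 20 (mod 43). Verification: 28 × 20 = 560 ≡ 1 (mod 43)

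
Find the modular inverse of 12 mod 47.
12^(-1) ≡ 4 (mod 47). Verification: 12 × 4 = 48 ≡ 1 (mod 47)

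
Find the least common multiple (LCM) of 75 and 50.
150

First find GCD(75, 50) using the Euclidean algorithm:
75 = 1 × 50 + 25
50 = 2 × 25 + 0
GCD(75, 50) = 25

LCM formula: LCM(a, b) = (a × b) / GCD(a, b)
LCM(75, 50) = (75 × 50) / 25
LCM(75, 50) = 3750 / 25
LCM(75, 50) = 150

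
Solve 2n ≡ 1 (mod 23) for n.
2^(-1) ≡ 12 (mod 23). Verification: 2 × 12 = 24 ≡ 1 (mod 23)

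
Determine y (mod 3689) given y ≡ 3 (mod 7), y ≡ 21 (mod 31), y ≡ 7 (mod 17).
1571

Using the Chinese Remainder Theorem:
M = product of moduli = 3689
For equation 1: M_1 = 527, 527 ≡ 2 (mod 7), inverse of 527 mod 7 is 4 (check: 2 × 4 = 8 ≡ 1 (mod 7))
For equation 2: M_2 = 119, 119 ≡ 26 (mod 31), inverse of 119 mod 31 is 6 (check: 26 × 6 = 156 ≡ 1 (mod 31))
For equation 3: M_3 = 217, 217 ≡ 13 (mod 17), inverse of 217 mod 17 is 4 (check: 13 × 4 = 52 ≡ 1 (mod 17))
Combine: y ≡ Σ r_i×M_i×(M_i⁻¹ mod m_i) = 3×527×4 + 21×119×6 + 7×217×4 = 6324 + 14994 + 6076 = 27394
27394 mod 3689 = 1571
y ≡ 1571 (mod 3689)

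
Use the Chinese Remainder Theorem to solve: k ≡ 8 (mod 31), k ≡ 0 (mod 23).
690

Using the Chinese Remainder Theorem:
M = product of moduli = 713
For equation 1: M_1 = 23, 23 ≡ 23 (mod 31), inverse of 23 mod 31 is 27 (check: 23 × 27 = 621 ≡ 1 (mod 31))
For equation 2: M_2 = 31, 31 ≡ 8 (mod 23), inverse of 31 mod 23 is 3 (check: 8 × 3 = 24 ≡ 1 (mod 23))
Combine: k ≡ Σ r_i×M_i×(M_i⁻¹ mod m_i) = 8×23×27 + 0×31×3 = 4968 + 0 = 4968
4968 mod 713 = 690
k ≡ 690 (mod 713)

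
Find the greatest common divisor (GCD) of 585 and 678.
3

Using the Euclidean algorithm:
585 = 0 × 678 + 585
678 = 1 × 585 + 93
585 = 6 × 93 + 27
93 = 3 × 27 + 12
27 = 2 × 12 + 3
12 = 4 × 3 + 0

GCD(585, 678) = 3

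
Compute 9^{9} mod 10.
9

Using successive squaring:
Binary expansion of 9: 1001
Powers of 9 mod 10 (each is the square of the previous):
  9^1 ≡ 9 (mod 10)
  9^2 ≡ 9² = 81 ≡ 1 (mod 10)
  9^4 ≡ 1² = 1 ≡ 1 (mod 10)
  9^8 ≡ 1² = 1 ≡ 1 (mod 10)
9 = 8 + 1, so 9^9 = 9^8 × 9^1 ≡ 1 × 9 (mod 10)
Multiplying step by step:
  1 × 9 = 9 ≡ 9 (mod 10)
Result: 9^9 ≡ 9 (mod 10)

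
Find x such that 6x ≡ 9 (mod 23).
13

Since gcd(6, 23) = 1 divides 9, a solution exists.
Multiply both sides by the inverse of 6 mod 23:
  6^(-1) mod 23 = 4
  x ≡ 4 × 9 ≡ 36 ≡ 13 (mod 23)
Verification: 6 × 13 = 78 = 3 × 23 + 9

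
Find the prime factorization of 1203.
3 × 401

Divide by primes starting from smallest:
1203 ÷ 3 = 401
401 ÷ 401 = 1

1203 = 3 × 401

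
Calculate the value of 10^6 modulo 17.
6 = 4 + 2 (binary 110). Repeated squaring mod 17: 10^1 ≡ 10; 10^2 ≡ 10² = 100 ≡ 15; 10^4 ≡ 15² = 225 ≡ 4. Multiply: 10^6 = 10^4 × 10^2 ≡ 4 × 15 (mod 17): 4 × 15 = 60 ≡ 9. So 10^6 ≡ 9 (mod 17).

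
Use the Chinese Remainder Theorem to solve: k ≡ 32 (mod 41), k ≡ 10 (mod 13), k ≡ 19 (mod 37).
3312

Using the Chinese Remainder Theorem:
M = product of moduli = 19721
For equation 1: M_1 = 481, 481 ≡ 30 (mod 41), inverse of 481 mod 41 is 26 (check: 30 × 26 = 780 ≡ 1 (mod 41))
For equation 2: M_2 = 1517, 1517 ≡ 9 (mod 13), inverse of 1517 mod 13 is 3 (check: 9 × 3 = 27 ≡ 1 (mod 13))
For equation 3: M_3 = 533, 533 ≡ 15 (mod 37), inverse of 533 mod 37 is 5 (check: 15 × 5 = 75 ≡ 1 (mod 37))
Combine: k ≡ Σ r_i×M_i×(M_i⁻¹ mod m_i) = 32×481×26 + 10×1517×3 + 19×533×5 = 400192 + 45510 + 50635 = 496337
496337 mod 19721 = 3312
k ≡ 3312 (mod 19721)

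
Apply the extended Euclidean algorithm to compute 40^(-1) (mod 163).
Extended GCD: 40(53) + 163(-13) = 1. So 40^(-1) ≡ 53 ≡ 53 (mod 163). Verify: 40 × 53 = 2120 ≡ 1 (mod 163)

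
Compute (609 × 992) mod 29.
0

(609 × 992) = 604128
604128 mod 29 = 0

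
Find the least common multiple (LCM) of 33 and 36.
396

First find GCD(33, 36) using the Euclidean algorithm:
33 = 0 × 36 + 33
36 = 1 × 33 + 3
33 = 11 × 3 + 0
GCD(33, 36) = 3

LCM formula: LCM(a, b) = (a × b) / GCD(a, b)
LCM(33, 36) = (33 × 36) / 3
LCM(33, 36) = 1188 / 3
LCM(33, 36) = 396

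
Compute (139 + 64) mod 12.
11

(139 + 64) = 203
203 mod 12 = 11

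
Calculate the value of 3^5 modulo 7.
5 = 4 + 1 (binary 101). Repeated squaring mod 7: 3^1 ≡ 3; 3^2 ≡ 3² = 9 ≡ 2; 3^4 ≡ 2² = 4 ≡ 4. Multiply: 3^5 = 3^4 × 3^1 ≡ 4 × 3 (mod 7): 4 × 3 = 12 ≡ 5. So 3^5 ≡ 5 (mod 7).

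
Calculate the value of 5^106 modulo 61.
Using Fermat: 5^{60} ≡ 1 (mod 61). 106 ≡ 46 (mod 60). So 5^{106} ≡ 5^{46} ≡ 56 (mod 61)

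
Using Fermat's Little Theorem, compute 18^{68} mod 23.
2

By Fermat's Little Theorem, a^(p-1) ≡ 1 (mod p) for prime p and gcd(a, p) = 1
Here p = 23, so 18^22 ≡ 1 (mod 23)
We can reduce the exponent: 68 mod 22 = 2
So 18^68 ≡ 18^2 (mod 23)
Computing: 18^2 mod 23 = 2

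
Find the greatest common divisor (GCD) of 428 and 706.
2

Using the Euclidean algorithm:
428 = 0 × 706 + 428
706 = 1 × 428 + 278
428 = 1 × 278 + 150
278 = 1 × 150 + 128
150 = 1 × 128 + 22
128 = 5 × 22 + 18
22 = 1 × 18 + 4
18 = 4 × 4 + 2
4 = 2 × 2 + 0

GCD(428, 706) = 2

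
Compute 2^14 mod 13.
Using Fermat: 2^{12} ≡ 1 (mod 13). 14 ≡ 2 (mod 12). So 2^{14} ≡ 2^{2} ≡ 4 (mod 13)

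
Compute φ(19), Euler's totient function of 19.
18

Prime factorization: 19 = 19
Using the formula φ(n) = n × Π(1 - 1/p) for each prime factor p:
φ(19) = 19 × (1 - 1/19)
φ(19) = 18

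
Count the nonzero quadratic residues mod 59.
For prime 59, there are (p-1)/2 = (59-1)/2 = 29 quadratic residues (excluding 0).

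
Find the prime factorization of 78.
2 × 3 × 13

Divide by primes starting from smallest:
78 ÷ 2 = 39
39 ÷ 3 = 13
13 ÷ 13 = 1

78 = 2 × 3 × 13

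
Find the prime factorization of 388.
2^2 × 97

Divide by primes starting from smallest:
388 ÷ 2 = 194
194 ÷ 2 = 97
97 ÷ 97 = 1

388 = 2^2 × 97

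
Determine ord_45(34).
Powers of 34 mod 45: 34^1≡34, 34^2≡31, 34^3≡19, 34^4≡16, 34^5≡4, 34^6≡1. Order = 6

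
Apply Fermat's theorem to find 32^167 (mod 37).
By Fermat: 32^{36} ≡ 1 (mod 37). 167 = 4×36 + 23. So 32^{167} ≡ 32^{23} ≡ 17 (mod 37)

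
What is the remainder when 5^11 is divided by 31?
Using repeated squaring. 11 = 8 + 2 + 1 (binary 1011). Repeated squaring mod 31: 5^1 ≡ 5; 5^2 ≡ 5² = 25 ≡ 25; 5^4 ≡ 25² = 625 ≡ 5; 5^8 ≡ 5² = 25 ≡ 25. Multiply: 5^11 = 5^8 × 5^2 × 5^1 ≡ 25 × 25 × 5 (mod 31): 25 × 25 = 625 ≡ 5; 5 × 5 = 25 ≡ 25. So 5^11 ≡ 25 (mod 31).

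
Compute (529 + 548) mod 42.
27

(529 + 548) = 1077
1077 mod 42 = 27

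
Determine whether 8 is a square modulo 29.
By Euler's criterion: 8^{14} ≡ 28 (mod 29). Since this equals -1 (≡ 28), 8 is not a QR.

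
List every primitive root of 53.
Primitive roots mod 53: {2, 3, 5, 8, 12, 14, 18, 19, 20, 21, 22, 26, 27, 31, 32, 33, 34, 35, 39, 41, 45, 48, 50, 51}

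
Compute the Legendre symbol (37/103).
(37/103) = 37^{51} mod 103 = -1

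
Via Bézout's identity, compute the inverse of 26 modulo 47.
Extended GCD: 26(-9) + 47(5) = 1. So 26^(-1) ≡ 38 ≡ 38 (mod 47). Verify: 26 × 38 = 988 ≡ 1 (mod 47)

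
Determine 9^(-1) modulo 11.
9^(-1) ≡ 5 (mod 11). Verification: 9 × 5 = 45 ≡ 1 (mod 11)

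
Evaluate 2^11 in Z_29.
Using repeated squaring. 11 = 8 + 2 + 1 (binary 1011). Repeated squaring mod 29: 2^1 ≡ 2; 2^2 ≡ 2² = 4 ≡ 4; 2^4 ≡ 4² = 16 ≡ 16; 2^8 ≡ 16² = 256 ≡ 24. Multiply: 2^11 = 2^8 × 2^2 × 2^1 ≡ 24 × 4 × 2 (mod 29): 24 × 4 = 96 ≡ 9; 9 × 2 = 18 ≡ 18. So 2^11 ≡ 18 (mod 29).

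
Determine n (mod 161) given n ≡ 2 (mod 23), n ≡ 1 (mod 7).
71

Using the Chinese Remainder Theorem:
M = product of moduli = 161
For equation 1: M_1 = 7, 7 ≡ 7 (mod 23), inverse of 7 mod 23 is 10 (check: 7 × 10 = 70 ≡ 1 (mod 23))
For equation 2: M_2 = 23, 23 ≡ 2 (mod 7), inverse of 23 mod 7 is 4 (check: 2 × 4 = 8 ≡ 1 (mod 7))
Combine: n ≡ Σ r_i×M_i×(M_i⁻¹ mod m_i) = 2×7×10 + 1×23×4 = 140 + 92 = 232
232 mod 161 = 71
n ≡ 71 (mod 161)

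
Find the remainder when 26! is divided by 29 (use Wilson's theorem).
(28)! = (26)! × (27) × (28) ≡ -1 (mod 29). So (26)! ≡ -1 × [(28)(27)]^(-1) ≡ 14 (mod 29)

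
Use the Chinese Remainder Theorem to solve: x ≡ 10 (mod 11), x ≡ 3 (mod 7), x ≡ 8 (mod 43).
395

Using the Chinese Remainder Theorem:
M = product of moduli = 3311
For equation 1: M_1 = 301, 301 ≡ 4 (mod 11), inverse of 301 mod 11 is 3 (check: 4 × 3 = 12 ≡ 1 (mod 11))
For equation 2: M_2 = 473, 473 ≡ 4 (mod 7), inverse of 473 mod 7 is 2 (check: 4 × 2 = 8 ≡ 1 (mod 7))
For equation 3: M_3 = 77, 77 ≡ 34 (mod 43), inverse of 77 mod 43 is 19 (check: 34 × 19 = 646 ≡ 1 (mod 43))
Combine: x ≡ Σ r_i×M_i×(M_i⁻¹ mod m_i) = 10×301×3 + 3×473×2 + 8×77×19 = 9030 + 2838 + 11704 = 23572
23572 mod 3311 = 395
x ≡ 395 (mod 3311)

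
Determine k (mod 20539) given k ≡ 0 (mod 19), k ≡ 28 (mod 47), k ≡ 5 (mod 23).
15162

Using the Chinese Remainder Theorem:
M = product of moduli = 20539
For equation 1: M_1 = 1081, 1081 ≡ 17 (mod 19), inverse of 1081 mod 19 is 9 (check: 17 × 9 = 153 ≡ 1 (mod 19))
For equation 2: M_2 = 437, 437 ≡ 14 (mod 47), inverse of 437 mod 47 is 37 (check: 14 × 37 = 518 ≡ 1 (mod 47))
For equation 3: M_3 = 893, 893 ≡ 19 (mod 23), inverse of 893 mod 23 is 17 (check: 19 × 17 = 323 ≡ 1 (mod 23))
Combine: k ≡ Σ r_i×M_i×(M_i⁻¹ mod m_i) = 0×1081×9 + 28×437×37 + 5×893×17 = 0 + 452732 + 75905 = 528637
528637 mod 20539 = 15162
k ≡ 15162 (mod 20539)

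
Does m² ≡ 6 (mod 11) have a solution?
By Euler's criterion: 6^{5} ≡ 10 (mod 11). Since this equals -1 (≡ 10), 6 is not a QR.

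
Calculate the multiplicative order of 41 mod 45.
Powers of 41 mod 45: 41^1≡41, 41^2≡16, 41^3≡26, 41^4≡31, 41^5≡11, 41^6≡1. Order = 6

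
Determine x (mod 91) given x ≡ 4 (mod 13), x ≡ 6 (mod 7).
69

Using the Chinese Remainder Theorem:
M = product of moduli = 91
For equation 1: M_1 = 7, 7 ≡ 7 (mod 13), inverse of 7 mod 13 is 2 (check: 7 × 2 = 14 ≡ 1 (mod 13))
For equation 2: M_2 = 13, 13 ≡ 6 (mod 7), inverse of 13 mod 7 is 6 (check: 6 × 6 = 36 ≡ 1 (mod 7))
Combine: x ≡ Σ r_i×M_i×(M_i⁻¹ mod m_i) = 4×7×2 + 6×13×6 = 56 + 468 = 524
524 mod 91 = 69
x ≡ 69 (mod 91)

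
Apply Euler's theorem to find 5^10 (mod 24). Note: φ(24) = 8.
By Euler: 5^{8} ≡ 1 (mod 24) since gcd(5, 24) = 1. 10 = 1×8 + 2. So 5^{10} ≡ 5^{2} ≡ 1 (mod 24)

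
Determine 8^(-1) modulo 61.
8^(-1) ≡ 23 (mod 61). Verification: 8 × 23 = 184 ≡ 1 (mod 61)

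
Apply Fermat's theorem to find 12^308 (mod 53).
By Fermat: 12^{52} ≡ 1 (mod 53). 308 ≡ 48 (mod 52). So 12^{308} ≡ 12^{48} ≡ 49 (mod 53)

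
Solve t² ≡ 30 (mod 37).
The square roots of 30 mod 37 are 17 and 20. Verify: 17² = 289 ≡ 30 (mod 37)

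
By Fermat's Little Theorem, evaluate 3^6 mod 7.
By Fermat's Little Theorem, 3^{6} ≡ 1 (mod 7) since 7 is prime and gcd(3, 7) = 1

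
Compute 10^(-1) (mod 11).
10^(-1) ≡ 10 (mod 11). Verification: 10 × 10 = 100 ≡ 1 (mod 11)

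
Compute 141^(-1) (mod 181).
141^(-1) ≡ 95 (mod 181). Verification: 141 × 95 = 13395 ≡ 1 (mod 181)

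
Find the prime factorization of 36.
2^2 × 3^2

Divide by primes starting from smallest:
36 ÷ 2 = 18
18 ÷ 2 = 9
9 ÷ 3 = 3
3 ÷ 3 = 1

36 = 2^2 × 3^2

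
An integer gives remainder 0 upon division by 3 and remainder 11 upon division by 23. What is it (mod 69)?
M = 3 × 23 = 69. M₁ = 23, y₁ ≡ 2 (mod 3). M₂ = 3, y₂ ≡ 8 (mod 23). t = 0×23×2 + 11×3×8 ≡ 57 (mod 69). The smallest positive such number is 57.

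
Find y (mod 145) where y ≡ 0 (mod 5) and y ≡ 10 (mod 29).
M = 5 × 29 = 145. M₁ = 29, y₁ ≡ 4 (mod 5). M₂ = 5, y₂ ≡ 6 (mod 29). y = 0×29×4 + 10×5×6 ≡ 10 (mod 145)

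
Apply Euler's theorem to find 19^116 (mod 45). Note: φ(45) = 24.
By Euler: 19^{24} ≡ 1 (mod 45) since gcd(19, 45) = 1. 116 = 4×24 + 20. So 19^{116} ≡ 19^{20} ≡ 1 (mod 45)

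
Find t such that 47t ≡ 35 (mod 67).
15

Since gcd(47, 67) = 1 divides 35, a solution exists.
Multiply both sides by the inverse of 47 mod 67:
  47^(-1) mod 67 = 10
  x ≡ 10 × 35 ≡ 350 ≡ 15 (mod 67)
Verification: 47 × 15 = 705 = 10 × 67 + 35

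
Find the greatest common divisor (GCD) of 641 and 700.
1

Using the Euclidean algorithm:
641 = 0 × 700 + 641
700 = 1 × 641 + 59
641 = 10 × 59 + 51
59 = 1 × 51 + 8
51 = 6 × 8 + 3
8 = 2 × 3 + 2
3 = 1 × 2 + 1
2 = 2 × 1 + 0

GCD(641, 700) = 1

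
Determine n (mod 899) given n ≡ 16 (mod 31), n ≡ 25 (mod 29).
605

Using the Chinese Remainder Theorem:
M = product of moduli = 899
For equation 1: M_1 = 29, 29 ≡ 29 (mod 31), inverse of 29 mod 31 is 15 (check: 29 × 15 = 435 ≡ 1 (mod 31))
For equation 2: M_2 = 31, 31 ≡ 2 (mod 29), inverse of 31 mod 29 is 15 (check: 2 × 15 = 30 ≡ 1 (mod 29))
Combine: n ≡ Σ r_i×M_i×(M_i⁻¹ mod m_i) = 16×29×15 + 25×31×15 = 6960 + 11625 = 18585
18585 mod 899 = 605
n ≡ 605 (mod 899)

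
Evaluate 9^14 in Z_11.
Using Fermat: 9^{10} ≡ 1 (mod 11). 14 ≡ 4 (mod 10). So 9^{14} ≡ 9^{4} ≡ 5 (mod 11)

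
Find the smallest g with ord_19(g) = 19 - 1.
p - 1 = 18 has prime divisors 2, 3. h is a primitive root mod 19 iff h^(18/q) ≢ 1 (mod 19) for each such q.
h = 2: 2^9 ≡ 18, 2^6 ≡ 7 (mod 19); none is 1, so 2 has order 18 and is a primitive root.
The smallest primitive root mod 19 is g = 2.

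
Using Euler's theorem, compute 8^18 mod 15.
By Euler: 8^{8} ≡ 1 (mod 15) since gcd(8, 15) = 1. 18 = 2×8 + 2. So 8^{18} ≡ 8^{2} ≡ 4 (mod 15)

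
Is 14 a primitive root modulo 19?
Yes

To verify, check if 14^(18/q) ≢ 1 (mod 19) for each prime divisor q of 18
Divisors of 18 = 18: [1, 2, 3, 6, 9, 18]
  14^(18/2) = 14^9 ≡ 18 (mod 19)
  14^(18/3) = 14^6 ≡ 7 (mod 19)
Conclusion: 14 is a primitive root modulo 19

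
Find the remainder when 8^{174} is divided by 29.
By Fermat: 8^{28} ≡ 1 (mod 29). 174 = 6×28 + 6. So 8^{174} ≡ 8^{6} ≡ 13 (mod 29)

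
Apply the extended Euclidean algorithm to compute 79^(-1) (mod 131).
Extended GCD: 79(-63) + 131(38) = 1. So 79^(-1) ≡ 68 ≡ 68 (mod 131). Verify: 79 × 68 = 5372 ≡ 1 (mod 131)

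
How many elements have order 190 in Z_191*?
Number of primitive roots mod 191 = φ(190) = 72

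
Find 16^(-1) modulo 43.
35

Using Extended Euclidean Algorithm:
gcd(16, 43) = 1
Bezout coefficients: 16 × -8 + 43 × 3 = 1
So 16 × -8 ≡ 1 (mod 43)
The inverse is -8 mod 43 = 35
Verification: 16 × 35 = 560 = 13 × 43 + 1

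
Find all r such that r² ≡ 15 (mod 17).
The square roots of 15 mod 17 are 7 and 10. Verify: 7² = 49 ≡ 15 (mod 17)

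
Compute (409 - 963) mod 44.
18

(409 - 963) = -554
-554 mod 44 = 18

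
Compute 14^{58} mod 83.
40

Using successive squaring:
Binary expansion of 58: 111010
Powers of 14 mod 83 (each is the square of the previous):
  14^1 ≡ 14 (mod 83)
  14^2 ≡ 14² = 196 ≡ 30 (mod 83)
  14^4 ≡ 30² = 900 ≡ 70 (mod 83)
  14^8 ≡ 70² = 4900 ≡ 3 (mod 83)
  14^16 ≡ 3² = 9 ≡ 9 (mod 83)
  14^32 ≡ 9² = 81 ≡ 81 (mod 83)
58 = 32 + 16 + 8 + 2, so 14^58 = 14^32 × 14^16 × 14^8 × 14^2 ≡ 81 × 9 × 3 × 30 (mod 83)
Multiplying step by step:
  81 × 9 = 729 ≡ 65 (mod 83)
  65 × 3 = 195 ≡ 29 (mod 83)
  29 × 30 = 870 ≡ 40 (mod 83)
Result: 14^58 ≡ 40 (mod 83)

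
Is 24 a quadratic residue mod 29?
By Euler's criterion: 24^{14} ≡ 1 (mod 29). Since this equals 1, 24 is a QR.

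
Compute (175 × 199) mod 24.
1

(175 × 199) = 34825
34825 mod 24 = 1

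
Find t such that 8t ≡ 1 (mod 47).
8^(-1) ≡ 6 (mod 47). Verification: 8 × 6 = 48 ≡ 1 (mod 47)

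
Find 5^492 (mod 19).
Using Fermat: 5^{18} ≡ 1 (mod 19). 492 ≡ 6 (mod 18). So 5^{492} ≡ 5^{6} ≡ 7 (mod 19)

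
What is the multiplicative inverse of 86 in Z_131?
86^(-1) ≡ 32 (mod 131). Verification: 86 × 32 = 2752 ≡ 1 (mod 131)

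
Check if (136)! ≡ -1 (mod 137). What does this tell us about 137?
(136)! mod 137 = 136. Since this equals -1 (mod 137), Wilson confirms 137 is prime.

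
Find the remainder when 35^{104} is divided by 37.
By Fermat: 35^{36} ≡ 1 (mod 37). 104 = 2×36 + 32. So 35^{104} ≡ 35^{32} ≡ 7 (mod 37)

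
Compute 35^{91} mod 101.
8

Using successive squaring:
Binary expansion of 91: 1011011
Powers of 35 mod 101 (each is the square of the previous):
  35^1 ≡ 35 (mod 101)
  35^2 ≡ 35² = 1225 ≡ 13 (mod 101)
  35^4 ≡ 13² = 169 ≡ 68 (mod 101)
  35^8 ≡ 68² = 4624 ≡ 79 (mod 101)
  35^16 ≡ 79² = 6241 ≡ 80 (mod 101)
  35^32 ≡ 80² = 6400 ≡ 37 (mod 101)
  35^64 ≡ 37² = 1369 ≡ 56 (mod 101)
91 = 64 + 16 + 8 + 2 + 1, so 35^91 = 35^64 × 35^16 × 35^8 × 35^2 × 35^1 ≡ 56 × 80 × 79 × 13 × 35 (mod 101)
Multiplying step by step:
  56 × 80 = 4480 ≡ 36 (mod 101)
  36 × 79 = 2844 ≡ 16 (mod 101)
  16 × 13 = 208 ≡ 6 (mod 101)
  6 × 35 = 210 ≡ 8 (mod 101)
Result: 35^91 ≡ 8 (mod 101)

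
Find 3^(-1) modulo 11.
4

Using Extended Euclidean Algorithm:
gcd(3, 11) = 1
Bezout coefficients: 3 × 4 + 11 × -1 = 1
So 3 × 4 ≡ 1 (mod 11)
The inverse is 4 mod 11 = 4
Verification: 3 × 4 = 12 = 1 × 11 + 1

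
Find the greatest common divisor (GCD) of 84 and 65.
1

Using the Euclidean algorithm:
84 = 1 × 65 + 19
65 = 3 × 19 + 8
19 = 2 × 8 + 3
8 = 2 × 3 + 2
3 = 1 × 2 + 1
2 = 2 × 1 + 0

GCD(84, 65) = 1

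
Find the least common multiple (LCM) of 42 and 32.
672

First find GCD(42, 32) using the Euclidean algorithm:
42 = 1 × 32 + 10
32 = 3 × 10 + 2
10 = 5 × 2 + 0
GCD(42, 32) = 2

LCM formula: LCM(a, b) = (a × b) / GCD(a, b)
LCM(42, 32) = (42 × 32) / 2
LCM(42, 32) = 1344 / 2
LCM(42, 32) = 672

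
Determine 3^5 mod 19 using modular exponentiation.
5 = 4 + 1 (binary 101). Repeated squaring mod 19: 3^1 ≡ 3; 3^2 ≡ 3² = 9 ≡ 9; 3^4 ≡ 9² = 81 ≡ 5. Multiply: 3^5 = 3^4 × 3^1 ≡ 5 × 3 (mod 19): 5 × 3 = 15 ≡ 15. So 3^5 ≡ 15 (mod 19).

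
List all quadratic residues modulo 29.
QRs mod 29: {1, 4, 5, 6, 7, 9, 13, 16, 20, 22, 23, 24, 25, 28}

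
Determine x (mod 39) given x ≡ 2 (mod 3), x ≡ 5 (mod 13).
5

Using the Chinese Remainder Theorem:
M = product of moduli = 39
For equation 1: M_1 = 13, 13 ≡ 1 (mod 3), inverse of 13 mod 3 is 1 (check: 1 × 1 = 1 ≡ 1 (mod 3))
For equation 2: M_2 = 3, 3 ≡ 3 (mod 13), inverse of 3 mod 13 is 9 (check: 3 × 9 = 27 ≡ 1 (mod 13))
Combine: x ≡ Σ r_i×M_i×(M_i⁻¹ mod m_i) = 2×13×1 + 5×3×9 = 26 + 135 = 161
161 mod 39 = 5
x ≡ 5 (mod 39)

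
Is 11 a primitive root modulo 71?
Yes

To verify, check if 11^(70/q) ≢ 1 (mod 71) for each prime divisor q of 70
Divisors of 70 = 70: [1, 2, 5, 7, 10, 14, 35, 70]
  11^(70/2) = 11^35 ≡ 70 (mod 71)
  11^(70/5) = 11^14 ≡ 54 (mod 71)
  11^(70/7) = 11^10 ≡ 32 (mod 71)
Conclusion: 11 is a primitive root modulo 71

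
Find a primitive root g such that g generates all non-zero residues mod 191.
p - 1 = 190 has prime divisors 2, 5, 19. h is a primitive root mod 191 iff h^(190/q) ≢ 1 (mod 191) for each such q.
h = 2: 2^95 ≡ 1, 2^38 ≡ 49, 2^10 ≡ 69 (mod 191); 2^95 ≡ 1, so not a primitive root.
h = 3: 3^95 ≡ 1, 3^38 ≡ 39, 3^10 ≡ 30 (mod 191); 3^95 ≡ 1, so not a primitive root.
h = 4: 4^95 ≡ 1, 4^38 ≡ 109, 4^10 ≡ 177 (mod 191); 4^95 ≡ 1, so not a primitive root.
h = 5: 5^95 ≡ 1, 5^38 ≡ 1, 5^10 ≡ 177 (mod 191); 5^95 ≡ 1, so not a primitive root.
h = 6: 6^95 ≡ 1, 6^38 ≡ 1, 6^10 ≡ 160 (mod 191); 6^95 ≡ 1, so not a primitive root.
h = 7: 7^95 ≡ 190, 7^38 ≡ 39, 7^10 ≡ 1 (mod 191); 7^10 ≡ 1, so not a primitive root.
h = 8: 8^95 ≡ 1, 8^38 ≡ 184, 8^10 ≡ 180 (mod 191); 8^95 ≡ 1, so not a primitive root.
h = 9: 9^95 ≡ 1, 9^38 ≡ 184, 9^10 ≡ 136 (mod 191); 9^95 ≡ 1, so not a primitive root.
h = 10: 10^95 ≡ 1, 10^38 ≡ 49, 10^10 ≡ 180 (mod 191); 10^95 ≡ 1, so not a primitive root.
h = 11: 11^95 ≡ 190, 11^38 ≡ 1, 11^10 ≡ 107 (mod 191); 11^38 ≡ 1, so not a primitive root.
h = 12: 12^95 ≡ 1, 12^38 ≡ 49, 12^10 ≡ 153 (mod 191); 12^95 ≡ 1, so not a primitive root.
h = 13: 13^95 ≡ 1, 13^38 ≡ 184, 13^10 ≡ 121 (mod 191); 13^95 ≡ 1, so not a primitive root.
h = 14: 14^95 ≡ 190, 14^38 ≡ 1, 14^10 ≡ 69 (mod 191); 14^38 ≡ 1, so not a primitive root.
h = 15: 15^95 ≡ 1, 15^38 ≡ 39, 15^10 ≡ 153 (mod 191); 15^95 ≡ 1, so not a primitive root.
h = 16: 16^95 ≡ 1, 16^38 ≡ 39, 16^10 ≡ 5 (mod 191); 16^95 ≡ 1, so not a primitive root.
h = 17: 17^95 ≡ 1, 17^38 ≡ 109, 17^10 ≡ 32 (mod 191); 17^95 ≡ 1, so not a primitive root.
h = 18: 18^95 ≡ 1, 18^38 ≡ 39, 18^10 ≡ 25 (mod 191); 18^95 ≡ 1, so not a primitive root.
h = 19: 19^95 ≡ 190, 19^38 ≡ 39, 19^10 ≡ 52 (mod 191); none is 1, so 19 has order 190 and is a primitive root.
The smallest primitive root mod 191 is g = 19.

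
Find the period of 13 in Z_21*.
Powers of 13 mod 21: 13^1≡13, 13^2≡1. Order = 2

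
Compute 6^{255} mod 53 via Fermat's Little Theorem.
7

By Fermat's Little Theorem, a^(p-1) ≡ 1 (mod p) for prime p and gcd(a, p) = 1
Here p = 53, so 6^52 ≡ 1 (mod 53)
We can reduce the exponent: 255 mod 52 = 47
So 6^255 ≡ 6^47 (mod 53)
Computing: 6^47 mod 53 = 7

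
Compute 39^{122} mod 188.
153

Using successive squaring:
Binary expansion of 122: 1111010
Powers of 39 mod 188 (each is the square of the previous):
  39^1 ≡ 39 (mod 188)
  39^2 ≡ 39² = 1521 ≡ 17 (mod 188)
  39^4 ≡ 17² = 289 ≡ 101 (mod 188)
  39^8 ≡ 101² = 10201 ≡ 49 (mod 188)
  39^16 ≡ 49² = 2401 ≡ 145 (mod 188)
  39^32 ≡ 145² = 21025 ≡ 157 (mod 188)
  39^64 ≡ 157² = 24649 ≡ 21 (mod 188)
122 = 64 + 32 + 16 + 8 + 2, so 39^122 = 39^64 × 39^32 × 39^16 × 39^8 × 39^2 ≡ 21 × 157 × 145 × 49 × 17 (mod 188)
Multiplying step by step:
  21 × 157 = 3297 ≡ 101 (mod 188)
  101 × 145 = 14645 ≡ 169 (mod 188)
  169 × 49 = 8281 ≡ 9 (mod 188)
  9 × 17 = 153 ≡ 153 (mod 188)
Result: 39^122 ≡ 153 (mod 188)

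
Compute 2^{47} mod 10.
8

Using successive squaring:
Binary expansion of 47: 101111
Powers of 2 mod 10 (each is the square of the previous):
  2^1 ≡ 2 (mod 10)
  2^2 ≡ 2² = 4 ≡ 4 (mod 10)
  2^4 ≡ 4² = 16 ≡ 6 (mod 10)
  2^8 ≡ 6² = 36 ≡ 6 (mod 10)
  2^16 ≡ 6² = 36 ≡ 6 (mod 10)
  2^32 ≡ 6² = 36 ≡ 6 (mod 10)
47 = 32 + 8 + 4 + 2 + 1, so 2^47 = 2^32 × 2^8 × 2^4 × 2^2 × 2^1 ≡ 6 × 6 × 6 × 4 × 2 (mod 10)
Multiplying step by step:
  6 × 6 = 36 ≡ 6 (mod 10)
  6 × 6 = 36 ≡ 6 (mod 10)
  6 × 4 = 24 ≡ 4 (mod 10)
  4 × 2 = 8 ≡ 8 (mod 10)
Result: 2^47 ≡ 8 (mod 10)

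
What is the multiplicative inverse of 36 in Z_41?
8

Using Extended Euclidean Algorithm:
gcd(36, 41) = 1
Bezout coefficients: 36 × 8 + 41 × -7 = 1
So 36 × 8 ≡ 1 (mod 41)
The inverse is 8 mod 41 = 8
Verification: 36 × 8 = 288 = 7 × 41 + 1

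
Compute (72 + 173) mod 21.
14

(72 + 173) = 245
245 mod 21 = 14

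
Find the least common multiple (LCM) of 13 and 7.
91

First find GCD(13, 7) using the Euclidean algorithm:
13 = 1 × 7 + 6
7 = 1 × 6 + 1
6 = 6 × 1 + 0
GCD(13, 7) = 1

LCM formula: LCM(a, b) = (a × b) / GCD(a, b)
LCM(13, 7) = (13 × 7) / 1
LCM(13, 7) = 91 / 1
LCM(13, 7) = 91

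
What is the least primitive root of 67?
2

A primitive root g modulo p has order p-1 = 66
Prime divisors of 66: [2, 3, 11]
g is a primitive root iff g^(66/q) ≢ 1 (mod 67) for each prime divisor q
Testing small values:
  g = 2: 2^33 ≡ 66, 2^22 ≡ 37, 2^6 ≡ 64 (mod 67) → none is 1, primitive root!
The smallest primitive root is 2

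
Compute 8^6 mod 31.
6 = 4 + 2 (binary 110). Repeated squaring mod 31: 8^1 ≡ 8; 8^2 ≡ 8² = 64 ≡ 2; 8^4 ≡ 2² = 4 ≡ 4. Multiply: 8^6 = 8^4 × 8^2 ≡ 4 × 2 (mod 31): 4 × 2 = 8 ≡ 8. So 8^6 ≡ 8 (mod 31).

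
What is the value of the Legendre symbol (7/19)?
(7/19) = 7^{9} mod 19 = 1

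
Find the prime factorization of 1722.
2 × 3 × 7 × 41

Divide by primes starting from smallest:
1722 ÷ 2 = 861
861 ÷ 3 = 287
287 ÷ 7 = 41
41 ÷ 41 = 1

1722 = 2 × 3 × 7 × 41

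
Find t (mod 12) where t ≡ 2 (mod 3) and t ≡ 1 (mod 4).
M = 3 × 4 = 12. M₁ = 4, y₁ ≡ 1 (mod 3). M₂ = 3, y₂ ≡ 3 (mod 4). t = 2×4×1 + 1×3×3 ≡ 5 (mod 12)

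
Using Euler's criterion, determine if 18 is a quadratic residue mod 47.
By Euler's criterion: 18^{23} ≡ 1 (mod 47). Since this equals 1, 18 is a QR.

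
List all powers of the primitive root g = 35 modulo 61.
g^1, g^2, ..., g^{60} mod 61: {35, 5, 53, 25, 21, 3, 44, 15, 37, 14, 2, 9, 10, 45, 50, 42, 6, 27, 30, 13, 28, 4, 18, 20, 29, 39, 23, 12, 54, 60, 26, 56, 8, 36, 40, 58, 17, 46, 24, 47, 59, 52, 51, 16, 11, 19, 55, 34, 31, 48, 33, 57, 43, 41, 32, 22, 38, 49, 7, 1}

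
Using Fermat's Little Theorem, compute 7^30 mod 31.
By Fermat's Little Theorem, 7^{30} ≡ 1 (mod 31) since 31 is prime and gcd(7, 31) = 1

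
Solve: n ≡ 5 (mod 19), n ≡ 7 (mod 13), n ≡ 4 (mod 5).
M = 19 × 13 × 5 = 1235. M₁ = 65, y₁ ≡ 12 (mod 19). M₂ = 95, y₂ ≡ 10 (mod 13). M₃ = 247, y₃ ≡ 3 (mod 5). n = 5×65×12 + 7×95×10 + 4×247×3 ≡ 1164 (mod 1235)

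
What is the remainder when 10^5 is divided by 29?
5 = 4 + 1 (binary 101). Repeated squaring mod 29: 10^1 ≡ 10; 10^2 ≡ 10² = 100 ≡ 13; 10^4 ≡ 13² = 169 ≡ 24. Multiply: 10^5 = 10^4 × 10^1 ≡ 24 × 10 (mod 29): 24 × 10 = 240 ≡ 8. So 10^5 ≡ 8 (mod 29).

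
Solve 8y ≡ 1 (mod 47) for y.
6

Using Extended Euclidean Algorithm:
gcd(8, 47) = 1
Bezout coefficients: 8 × 6 + 47 × -1 = 1
So 8 × 6 ≡ 1 (mod 47)
The inverse is 6 mod 47 = 6
Verification: 8 × 6 = 48 = 1 × 47 + 1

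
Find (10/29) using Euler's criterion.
(10/29) = 10^{14} mod 29 = -1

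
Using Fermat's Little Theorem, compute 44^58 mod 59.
By Fermat's Little Theorem, 44^{58} ≡ 1 (mod 59) since 59 is prime and gcd(44, 59) = 1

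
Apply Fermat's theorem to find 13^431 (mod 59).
By Fermat: 13^{58} ≡ 1 (mod 59). 431 = 7×58 + 25. So 13^{431} ≡ 13^{25} ≡ 47 (mod 59)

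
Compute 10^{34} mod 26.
16

Using successive squaring:
Binary expansion of 34: 100010
Powers of 10 mod 26 (each is the square of the previous):
  10^1 ≡ 10 (mod 26)
  10^2 ≡ 10² = 100 ≡ 22 (mod 26)
  10^4 ≡ 22² = 484 ≡ 16 (mod 26)
  10^8 ≡ 16² = 256 ≡ 22 (mod 26)
  10^16 ≡ 22² = 484 ≡ 16 (mod 26)
  10^32 ≡ 16² = 256 ≡ 22 (mod 26)
34 = 32 + 2, so 10^34 = 10^32 × 10^2 ≡ 22 × 22 (mod 26)
Multiplying step by step:
  22 × 22 = 484 ≡ 16 (mod 26)
Result: 10^34 ≡ 16 (mod 26)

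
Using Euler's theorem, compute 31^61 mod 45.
By Euler: 31^{24} ≡ 1 (mod 45) since gcd(31, 45) = 1. 61 = 2×24 + 13. So 31^{61} ≡ 31^{13} ≡ 31 (mod 45)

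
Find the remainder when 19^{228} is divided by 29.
By Fermat: 19^{28} ≡ 1 (mod 29). 228 = 8×28 + 4. So 19^{228} ≡ 19^{4} ≡ 24 (mod 29)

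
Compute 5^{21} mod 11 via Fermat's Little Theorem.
5

By Fermat's Little Theorem, a^(p-1) ≡ 1 (mod p) for prime p and gcd(a, p) = 1
Here p = 11, so 5^10 ≡ 1 (mod 11)
We can reduce the exponent: 21 mod 10 = 1
So 5^21 ≡ 5^1 (mod 11)
Computing: 5^1 mod 11 = 5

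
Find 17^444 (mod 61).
Using Fermat: 17^{60} ≡ 1 (mod 61). 444 ≡ 24 (mod 60). So 17^{444} ≡ 17^{24} ≡ 34 (mod 61)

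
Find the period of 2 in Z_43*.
Powers of 2 mod 43: 2^1≡2, 2^2≡4, 2^3≡8, 2^4≡16, 2^5≡32, 2^6≡21, 2^7≡42, 2^8≡41, 2^9≡39, 2^10≡35, 2^11≡27, 2^12≡11, 2^13≡22, 2^14≡1. Order = 14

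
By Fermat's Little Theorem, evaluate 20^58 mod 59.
By Fermat's Little Theorem, 20^{58} ≡ 1 (mod 59) since 59 is prime and gcd(20, 59) = 1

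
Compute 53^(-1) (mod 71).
67

Using Extended Euclidean Algorithm:
gcd(53, 71) = 1
Bezout coefficients: 53 × -4 + 71 × 3 = 1
So 53 × -4 ≡ 1 (mod 71)
The inverse is -4 mod 71 = 67
Verification: 53 × 67 = 3551 = 50 × 71 + 1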